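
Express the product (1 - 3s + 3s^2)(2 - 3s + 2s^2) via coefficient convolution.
Ascending coefficients: a = [1, -3, 3], b = [2, -3, 2]. c[0] = 1×2 = 2; c[1] = 1×-3 + -3×2 = -9; c[2] = 1×2 + -3×-3 + 3×2 = 17; c[3] = -3×2 + 3×-3 = -15; c[4] = 3×2 = 6. Result coefficients: [2, -9, 17, -15, 6] → 2 - 9s + 17s^2 - 15s^3 + 6s^4

2 - 9s + 17s^2 - 15s^3 + 6s^4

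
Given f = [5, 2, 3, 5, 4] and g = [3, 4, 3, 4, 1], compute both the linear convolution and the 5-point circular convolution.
Linear: y_lin[0] = 5×3 = 15; y_lin[1] = 5×4 + 2×3 = 26; y_lin[2] = 5×3 + 2×4 + 3×3 = 32; y_lin[3] = 5×4 + 2×3 + 3×4 + 5×3 = 53; y_lin[4] = 5×1 + 2×4 + 3×3 + 5×4 + 4×3 = 54; y_lin[5] = 2×1 + 3×4 + 5×3 + 4×4 = 45; y_lin[6] = 3×1 + 5×4 + 4×3 = 35; y_lin[7] = 5×1 + 4×4 = 21; y_lin[8] = 4×1 = 4 → [15, 26, 32, 53, 54, 45, 35, 21, 4]. Circular (length 5): y[0] = 5×3 + 2×1 + 3×4 + 5×3 + 4×4 = 60; y[1] = 5×4 + 2×3 + 3×1 + 5×4 + 4×3 = 61; y[2] = 5×3 + 2×4 + 3×3 + 5×1 + 4×4 = 53; y[3] = 5×4 + 2×3 + 3×4 + 5×3 + 4×1 = 57; y[4] = 5×1 + 2×4 + 3×3 + 5×4 + 4×3 = 54 → [60, 61, 53, 57, 54]

Linear: [15, 26, 32, 53, 54, 45, 35, 21, 4], Circular: [60, 61, 53, 57, 54]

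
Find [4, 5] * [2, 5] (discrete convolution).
y[0] = 4×2 = 8; y[1] = 4×5 + 5×2 = 30; y[2] = 5×5 = 25

[8, 30, 25]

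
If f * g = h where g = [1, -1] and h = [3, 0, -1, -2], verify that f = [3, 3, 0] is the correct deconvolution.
Forward-compute [3, 3, 0] * [1, -1]: h[0] = 3×1 = 3; h[1] = 3×-1 + 3×1 = 0; h[2] = 3×-1 + 0×1 = -3; h[3] = 0×-1 = 0 → [3, 0, -3, 0]. Does not match given h = [3, 0, -1, -2].

Not verified. [3, 3, 0] * [1, -1] = [3, 0, -3, 0], which differs from [3, 0, -1, -2] at index 2.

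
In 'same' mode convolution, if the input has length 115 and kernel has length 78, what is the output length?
'Same' mode returns an output with the same length as the input: 115

115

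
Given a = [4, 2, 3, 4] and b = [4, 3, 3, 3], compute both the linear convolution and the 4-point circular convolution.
Linear: y_lin[0] = 4×4 = 16; y_lin[1] = 4×3 + 2×4 = 20; y_lin[2] = 4×3 + 2×3 + 3×4 = 30; y_lin[3] = 4×3 + 2×3 + 3×3 + 4×4 = 43; y_lin[4] = 2×3 + 3×3 + 4×3 = 27; y_lin[5] = 3×3 + 4×3 = 21; y_lin[6] = 4×3 = 12 → [16, 20, 30, 43, 27, 21, 12]. Circular (length 4): y[0] = 4×4 + 2×3 + 3×3 + 4×3 = 43; y[1] = 4×3 + 2×4 + 3×3 + 4×3 = 41; y[2] = 4×3 + 2×3 + 3×4 + 4×3 = 42; y[3] = 4×3 + 2×3 + 3×3 + 4×4 = 43 → [43, 41, 42, 43]

Linear: [16, 20, 30, 43, 27, 21, 12], Circular: [43, 41, 42, 43]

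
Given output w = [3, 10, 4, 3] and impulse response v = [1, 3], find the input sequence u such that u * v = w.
Deconvolve w=[3, 10, 4, 3] by v=[1, 3]. Since v[0]=1, solve forward: u[0] = w[0] / 1 = 3; u[1] = (w[1] - 3×3) / 1 = 1; u[2] = (w[2] - 1×3) / 1 = 1. So u = [3, 1, 1]. Check by forward convolution: w[0] = 3×1 = 3; w[1] = 3×3 + 1×1 = 10; w[2] = 1×3 + 1×1 = 4; w[3] = 1×3 = 3

[3, 1, 1]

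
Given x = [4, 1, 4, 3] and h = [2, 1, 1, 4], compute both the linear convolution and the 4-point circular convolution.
Linear: y_lin[0] = 4×2 = 8; y_lin[1] = 4×1 + 1×2 = 6; y_lin[2] = 4×1 + 1×1 + 4×2 = 13; y_lin[3] = 4×4 + 1×1 + 4×1 + 3×2 = 27; y_lin[4] = 1×4 + 4×1 + 3×1 = 11; y_lin[5] = 4×4 + 3×1 = 19; y_lin[6] = 3×4 = 12 → [8, 6, 13, 27, 11, 19, 12]. Circular (length 4): y[0] = 4×2 + 1×4 + 4×1 + 3×1 = 19; y[1] = 4×1 + 1×2 + 4×4 + 3×1 = 25; y[2] = 4×1 + 1×1 + 4×2 + 3×4 = 25; y[3] = 4×4 + 1×1 + 4×1 + 3×2 = 27 → [19, 25, 25, 27]

Linear: [8, 6, 13, 27, 11, 19, 12], Circular: [19, 25, 25, 27]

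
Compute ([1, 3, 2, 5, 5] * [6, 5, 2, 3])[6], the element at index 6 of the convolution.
Use y[k] = Σ_i a[i]·b[k-i] at k=6. y[6] = 5×3 + 5×2 = 25

25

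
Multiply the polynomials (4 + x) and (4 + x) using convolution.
Ascending coefficients: a = [4, 1], b = [4, 1]. c[0] = 4×4 = 16; c[1] = 4×1 + 1×4 = 8; c[2] = 1×1 = 1. Result coefficients: [16, 8, 1] → 16 + 8x + x^2

16 + 8x + x^2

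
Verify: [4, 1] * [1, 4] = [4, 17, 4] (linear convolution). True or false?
Recompute linear convolution of [4, 1] and [1, 4]: y[0] = 4×1 = 4; y[1] = 4×4 + 1×1 = 17; y[2] = 1×4 = 4 → [4, 17, 4]. Given [4, 17, 4] matches, so answer: Yes

Yes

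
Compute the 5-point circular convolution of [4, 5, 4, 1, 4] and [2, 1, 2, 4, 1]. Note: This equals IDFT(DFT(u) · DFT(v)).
Either evaluate y[k] = Σ_j u[j]·v[(k-j) mod 5] directly, or use IDFT(DFT(u) · DFT(v)). y[0] = 4×2 + 5×1 + 4×4 + 1×2 + 4×1 = 35; y[1] = 4×1 + 5×2 + 4×1 + 1×4 + 4×2 = 30; y[2] = 4×2 + 5×1 + 4×2 + 1×1 + 4×4 = 38; y[3] = 4×4 + 5×2 + 4×1 + 1×2 + 4×1 = 36; y[4] = 4×1 + 5×4 + 4×2 + 1×1 + 4×2 = 41. Result: [35, 30, 38, 36, 41]

[35, 30, 38, 36, 41]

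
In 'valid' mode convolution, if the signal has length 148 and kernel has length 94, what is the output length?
'Valid' mode counts only positions where the kernel fully overlaps the signal: m - n + 1 = 148 - 94 + 1 = 55

55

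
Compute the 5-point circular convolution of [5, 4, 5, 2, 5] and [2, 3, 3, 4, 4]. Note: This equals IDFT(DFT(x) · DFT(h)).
Either evaluate y[k] = Σ_j x[j]·h[(k-j) mod 5] directly, or use IDFT(DFT(x) · DFT(h)). y[0] = 5×2 + 4×4 + 5×4 + 2×3 + 5×3 = 67; y[1] = 5×3 + 4×2 + 5×4 + 2×4 + 5×3 = 66; y[2] = 5×3 + 4×3 + 5×2 + 2×4 + 5×4 = 65; y[3] = 5×4 + 4×3 + 5×3 + 2×2 + 5×4 = 71; y[4] = 5×4 + 4×4 + 5×3 + 2×3 + 5×2 = 67. Result: [67, 66, 65, 71, 67]

[67, 66, 65, 71, 67]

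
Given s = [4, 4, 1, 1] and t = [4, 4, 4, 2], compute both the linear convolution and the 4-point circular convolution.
Linear: y_lin[0] = 4×4 = 16; y_lin[1] = 4×4 + 4×4 = 32; y_lin[2] = 4×4 + 4×4 + 1×4 = 36; y_lin[3] = 4×2 + 4×4 + 1×4 + 1×4 = 32; y_lin[4] = 4×2 + 1×4 + 1×4 = 16; y_lin[5] = 1×2 + 1×4 = 6; y_lin[6] = 1×2 = 2 → [16, 32, 36, 32, 16, 6, 2]. Circular (length 4): y[0] = 4×4 + 4×2 + 1×4 + 1×4 = 32; y[1] = 4×4 + 4×4 + 1×2 + 1×4 = 38; y[2] = 4×4 + 4×4 + 1×4 + 1×2 = 38; y[3] = 4×2 + 4×4 + 1×4 + 1×4 = 32 → [32, 38, 38, 32]

Linear: [16, 32, 36, 32, 16, 6, 2], Circular: [32, 38, 38, 32]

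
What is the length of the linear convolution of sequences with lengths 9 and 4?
Linear/full convolution length: m + n - 1 = 9 + 4 - 1 = 12

12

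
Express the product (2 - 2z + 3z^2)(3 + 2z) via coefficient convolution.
Ascending coefficients: a = [2, -2, 3], b = [3, 2]. c[0] = 2×3 = 6; c[1] = 2×2 + -2×3 = -2; c[2] = -2×2 + 3×3 = 5; c[3] = 3×2 = 6. Result coefficients: [6, -2, 5, 6] → 6 - 2z + 5z^2 + 6z^3

6 - 2z + 5z^2 + 6z^3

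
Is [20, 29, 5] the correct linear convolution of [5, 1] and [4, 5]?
Recompute linear convolution of [5, 1] and [4, 5]: y[0] = 5×4 = 20; y[1] = 5×5 + 1×4 = 29; y[2] = 1×5 = 5 → [20, 29, 5]. Given [20, 29, 5] matches, so answer: Yes

Yes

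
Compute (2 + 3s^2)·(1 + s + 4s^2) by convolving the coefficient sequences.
Ascending coefficients: a = [2, 0, 3], b = [1, 1, 4]. c[0] = 2×1 = 2; c[1] = 2×1 + 0×1 = 2; c[2] = 2×4 + 0×1 + 3×1 = 11; c[3] = 0×4 + 3×1 = 3; c[4] = 3×4 = 12. Result coefficients: [2, 2, 11, 3, 12] → 2 + 2s + 11s^2 + 3s^3 + 12s^4

2 + 2s + 11s^2 + 3s^3 + 12s^4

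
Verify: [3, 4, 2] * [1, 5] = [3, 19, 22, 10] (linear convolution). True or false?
Recompute linear convolution of [3, 4, 2] and [1, 5]: y[0] = 3×1 = 3; y[1] = 3×5 + 4×1 = 19; y[2] = 4×5 + 2×1 = 22; y[3] = 2×5 = 10 → [3, 19, 22, 10]. Given [3, 19, 22, 10] matches, so answer: Yes

Yes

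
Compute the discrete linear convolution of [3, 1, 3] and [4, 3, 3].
y[0] = 3×4 = 12; y[1] = 3×3 + 1×4 = 13; y[2] = 3×3 + 1×3 + 3×4 = 24; y[3] = 1×3 + 3×3 = 12; y[4] = 3×3 = 9

[12, 13, 24, 12, 9]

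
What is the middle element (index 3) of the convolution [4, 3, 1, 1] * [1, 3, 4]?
Use y[k] = Σ_i a[i]·b[k-i] at k=3. y[3] = 3×4 + 1×3 + 1×1 = 16

16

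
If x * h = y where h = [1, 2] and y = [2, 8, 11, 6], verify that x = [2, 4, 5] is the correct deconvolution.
Forward-compute [2, 4, 5] * [1, 2]: y[0] = 2×1 = 2; y[1] = 2×2 + 4×1 = 8; y[2] = 4×2 + 5×1 = 13; y[3] = 5×2 = 10 → [2, 8, 13, 10]. Does not match given y = [2, 8, 11, 6].

Not verified. [2, 4, 5] * [1, 2] = [2, 8, 13, 10], which differs from [2, 8, 11, 6] at index 2.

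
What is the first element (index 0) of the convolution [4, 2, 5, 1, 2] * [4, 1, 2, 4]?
Use y[k] = Σ_i a[i]·b[k-i] at k=0. y[0] = 4×4 = 16

16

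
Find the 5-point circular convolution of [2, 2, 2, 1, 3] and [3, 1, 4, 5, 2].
Use y[k] = Σ_j s[j]·t[(k-j) mod 5]. y[0] = 2×3 + 2×2 + 2×5 + 1×4 + 3×1 = 27; y[1] = 2×1 + 2×3 + 2×2 + 1×5 + 3×4 = 29; y[2] = 2×4 + 2×1 + 2×3 + 1×2 + 3×5 = 33; y[3] = 2×5 + 2×4 + 2×1 + 1×3 + 3×2 = 29; y[4] = 2×2 + 2×5 + 2×4 + 1×1 + 3×3 = 32. Result: [27, 29, 33, 29, 32]

[27, 29, 33, 29, 32]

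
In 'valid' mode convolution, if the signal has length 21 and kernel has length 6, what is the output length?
'Valid' mode counts only positions where the kernel fully overlaps the signal: m - n + 1 = 21 - 6 + 1 = 16

16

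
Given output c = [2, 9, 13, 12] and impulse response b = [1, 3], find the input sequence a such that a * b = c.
Deconvolve c=[2, 9, 13, 12] by b=[1, 3]. Since b[0]=1, solve forward: a[0] = c[0] / 1 = 2; a[1] = (c[1] - 2×3) / 1 = 3; a[2] = (c[2] - 3×3) / 1 = 4. So a = [2, 3, 4]. Check by forward convolution: c[0] = 2×1 = 2; c[1] = 2×3 + 3×1 = 9; c[2] = 3×3 + 4×1 = 13; c[3] = 4×3 = 12

[2, 3, 4]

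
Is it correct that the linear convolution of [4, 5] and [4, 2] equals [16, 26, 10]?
Recompute linear convolution of [4, 5] and [4, 2]: y[0] = 4×4 = 16; y[1] = 4×2 + 5×4 = 28; y[2] = 5×2 = 10 → [16, 28, 10]. Compare to given [16, 26, 10]: they differ at index 1: given 26, correct 28, so answer: No

No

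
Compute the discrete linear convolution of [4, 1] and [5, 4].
y[0] = 4×5 = 20; y[1] = 4×4 + 1×5 = 21; y[2] = 1×4 = 4

[20, 21, 4]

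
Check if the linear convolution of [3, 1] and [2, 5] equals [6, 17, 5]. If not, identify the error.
Recompute linear convolution of [3, 1] and [2, 5]: y[0] = 3×2 = 6; y[1] = 3×5 + 1×2 = 17; y[2] = 1×5 = 5 → [6, 17, 5]. Given [6, 17, 5] matches, so answer: Yes

Yes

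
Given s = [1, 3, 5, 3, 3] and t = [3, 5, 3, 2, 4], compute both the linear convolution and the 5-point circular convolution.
Linear: y_lin[0] = 1×3 = 3; y_lin[1] = 1×5 + 3×3 = 14; y_lin[2] = 1×3 + 3×5 + 5×3 = 33; y_lin[3] = 1×2 + 3×3 + 5×5 + 3×3 = 45; y_lin[4] = 1×4 + 3×2 + 5×3 + 3×5 + 3×3 = 49; y_lin[5] = 3×4 + 5×2 + 3×3 + 3×5 = 46; y_lin[6] = 5×4 + 3×2 + 3×3 = 35; y_lin[7] = 3×4 + 3×2 = 18; y_lin[8] = 3×4 = 12 → [3, 14, 33, 45, 49, 46, 35, 18, 12]. Circular (length 5): y[0] = 1×3 + 3×4 + 5×2 + 3×3 + 3×5 = 49; y[1] = 1×5 + 3×3 + 5×4 + 3×2 + 3×3 = 49; y[2] = 1×3 + 3×5 + 5×3 + 3×4 + 3×2 = 51; y[3] = 1×2 + 3×3 + 5×5 + 3×3 + 3×4 = 57; y[4] = 1×4 + 3×2 + 5×3 + 3×5 + 3×3 = 49 → [49, 49, 51, 57, 49]

Linear: [3, 14, 33, 45, 49, 46, 35, 18, 12], Circular: [49, 49, 51, 57, 49]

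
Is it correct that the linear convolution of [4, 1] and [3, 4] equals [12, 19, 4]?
Recompute linear convolution of [4, 1] and [3, 4]: y[0] = 4×3 = 12; y[1] = 4×4 + 1×3 = 19; y[2] = 1×4 = 4 → [12, 19, 4]. Given [12, 19, 4] matches, so answer: Yes

Yes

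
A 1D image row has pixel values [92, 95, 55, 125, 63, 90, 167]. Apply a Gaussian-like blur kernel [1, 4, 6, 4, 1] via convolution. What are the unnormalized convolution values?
Convolve image row [92, 95, 55, 125, 63, 90, 167] with kernel [1, 4, 6, 4, 1]: y[0] = 92×1 = 92; y[1] = 92×4 + 95×1 = 463; y[2] = 92×6 + 95×4 + 55×1 = 987; y[3] = 92×4 + 95×6 + 55×4 + 125×1 = 1283; y[4] = 92×1 + 95×4 + 55×6 + 125×4 + 63×1 = 1365; y[5] = 95×1 + 55×4 + 125×6 + 63×4 + 90×1 = 1407; y[6] = 55×1 + 125×4 + 63×6 + 90×4 + 167×1 = 1460; y[7] = 125×1 + 63×4 + 90×6 + 167×4 = 1585; y[8] = 63×1 + 90×4 + 167×6 = 1425; y[9] = 90×1 + 167×4 = 758; y[10] = 167×1 = 167 → [92, 463, 987, 1283, 1365, 1407, 1460, 1585, 1425, 758, 167]. Normalization factor = sum(kernel) = 16.

[92, 463, 987, 1283, 1365, 1407, 1460, 1585, 1425, 758, 167]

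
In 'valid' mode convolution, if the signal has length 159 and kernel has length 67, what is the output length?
'Valid' mode counts only positions where the kernel fully overlaps the signal: m - n + 1 = 159 - 67 + 1 = 93

93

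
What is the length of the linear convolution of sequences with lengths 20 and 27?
Linear/full convolution length: m + n - 1 = 20 + 27 - 1 = 46

46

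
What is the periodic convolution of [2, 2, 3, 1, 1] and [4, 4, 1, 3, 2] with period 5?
Use y[k] = Σ_j a[j]·b[(k-j) mod 5]. y[0] = 2×4 + 2×2 + 3×3 + 1×1 + 1×4 = 26; y[1] = 2×4 + 2×4 + 3×2 + 1×3 + 1×1 = 26; y[2] = 2×1 + 2×4 + 3×4 + 1×2 + 1×3 = 27; y[3] = 2×3 + 2×1 + 3×4 + 1×4 + 1×2 = 26; y[4] = 2×2 + 2×3 + 3×1 + 1×4 + 1×4 = 21. Result: [26, 26, 27, 26, 21]

[26, 26, 27, 26, 21]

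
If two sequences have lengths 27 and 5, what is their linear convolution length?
Linear/full convolution length: m + n - 1 = 27 + 5 - 1 = 31

31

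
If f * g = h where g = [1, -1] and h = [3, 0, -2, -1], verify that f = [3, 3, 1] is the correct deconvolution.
Forward-compute [3, 3, 1] * [1, -1]: h[0] = 3×1 = 3; h[1] = 3×-1 + 3×1 = 0; h[2] = 3×-1 + 1×1 = -2; h[3] = 1×-1 = -1 → [3, 0, -2, -1]. Matches given h = [3, 0, -2, -1], so verified.

Verified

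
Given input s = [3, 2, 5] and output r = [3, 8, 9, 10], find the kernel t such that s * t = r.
Output length 4 = len(s) + len(t) - 1 ⇒ len(t) = 2. Solve t forward using t[k] = (r[k] - Σ_{i≥1} s[i]·t[k-i]) / s[0]: t[0] = r[0] / s[0] = 3 / 3 = 1; t[1] = (r[1] - 2×1) / s[0] = (8 - 2×1) / 3 = 2. So t = [1, 2]. Forward-check [3, 2, 5] * [1, 2]: r[0] = 3×1 = 3; r[1] = 3×2 + 2×1 = 8; r[2] = 2×2 + 5×1 = 9; r[3] = 5×2 = 10 → [3, 8, 9, 10] ✓

[1, 2]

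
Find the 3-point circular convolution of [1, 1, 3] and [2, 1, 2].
Use y[k] = Σ_j u[j]·v[(k-j) mod 3]. y[0] = 1×2 + 1×2 + 3×1 = 7; y[1] = 1×1 + 1×2 + 3×2 = 9; y[2] = 1×2 + 1×1 + 3×2 = 9. Result: [7, 9, 9]

[7, 9, 9]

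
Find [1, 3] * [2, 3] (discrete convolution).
y[0] = 1×2 = 2; y[1] = 1×3 + 3×2 = 9; y[2] = 3×3 = 9

[2, 9, 9]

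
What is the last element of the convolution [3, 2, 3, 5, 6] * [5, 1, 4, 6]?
Use y[k] = Σ_i a[i]·b[k-i] at k=7. y[7] = 6×6 = 36

36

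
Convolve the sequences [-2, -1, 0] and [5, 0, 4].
y[0] = -2×5 = -10; y[1] = -2×0 + -1×5 = -5; y[2] = -2×4 + -1×0 + 0×5 = -8; y[3] = -1×4 + 0×0 = -4; y[4] = 0×4 = 0

[-10, -5, -8, -4, 0]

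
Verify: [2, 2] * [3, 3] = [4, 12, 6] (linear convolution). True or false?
Recompute linear convolution of [2, 2] and [3, 3]: y[0] = 2×3 = 6; y[1] = 2×3 + 2×3 = 12; y[2] = 2×3 = 6 → [6, 12, 6]. Compare to given [4, 12, 6]: they differ at index 0: given 4, correct 6, so answer: No

No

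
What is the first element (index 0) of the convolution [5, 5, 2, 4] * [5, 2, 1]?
Use y[k] = Σ_i a[i]·b[k-i] at k=0. y[0] = 5×5 = 25

25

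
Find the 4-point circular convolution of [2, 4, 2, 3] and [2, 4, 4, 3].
Use y[k] = Σ_j u[j]·v[(k-j) mod 4]. y[0] = 2×2 + 4×3 + 2×4 + 3×4 = 36; y[1] = 2×4 + 4×2 + 2×3 + 3×4 = 34; y[2] = 2×4 + 4×4 + 2×2 + 3×3 = 37; y[3] = 2×3 + 4×4 + 2×4 + 3×2 = 36. Result: [36, 34, 37, 36]

[36, 34, 37, 36]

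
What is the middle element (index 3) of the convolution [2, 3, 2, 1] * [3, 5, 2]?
Use y[k] = Σ_i a[i]·b[k-i] at k=3. y[3] = 3×2 + 2×5 + 1×3 = 19

19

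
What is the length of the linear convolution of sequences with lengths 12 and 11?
Linear/full convolution length: m + n - 1 = 12 + 11 - 1 = 22

22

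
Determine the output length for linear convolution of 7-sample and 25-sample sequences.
Linear/full convolution length: m + n - 1 = 7 + 25 - 1 = 31

31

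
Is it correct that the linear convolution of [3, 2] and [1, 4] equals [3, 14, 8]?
Recompute linear convolution of [3, 2] and [1, 4]: y[0] = 3×1 = 3; y[1] = 3×4 + 2×1 = 14; y[2] = 2×4 = 8 → [3, 14, 8]. Given [3, 14, 8] matches, so answer: Yes

Yes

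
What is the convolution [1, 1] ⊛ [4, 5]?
y[0] = 1×4 = 4; y[1] = 1×5 + 1×4 = 9; y[2] = 1×5 = 5

[4, 9, 5]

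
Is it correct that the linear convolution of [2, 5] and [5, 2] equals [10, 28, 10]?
Recompute linear convolution of [2, 5] and [5, 2]: y[0] = 2×5 = 10; y[1] = 2×2 + 5×5 = 29; y[2] = 5×2 = 10 → [10, 29, 10]. Compare to given [10, 28, 10]: they differ at index 1: given 28, correct 29, so answer: No

No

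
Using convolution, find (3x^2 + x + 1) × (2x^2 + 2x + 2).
Ascending coefficients: a = [1, 1, 3], b = [2, 2, 2]. c[0] = 1×2 = 2; c[1] = 1×2 + 1×2 = 4; c[2] = 1×2 + 1×2 + 3×2 = 10; c[3] = 1×2 + 3×2 = 8; c[4] = 3×2 = 6. Result coefficients: [2, 4, 10, 8, 6] → 6x^4 + 8x^3 + 10x^2 + 4x + 2

6x^4 + 8x^3 + 10x^2 + 4x + 2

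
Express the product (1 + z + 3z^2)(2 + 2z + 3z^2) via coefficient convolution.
Ascending coefficients: a = [1, 1, 3], b = [2, 2, 3]. c[0] = 1×2 = 2; c[1] = 1×2 + 1×2 = 4; c[2] = 1×3 + 1×2 + 3×2 = 11; c[3] = 1×3 + 3×2 = 9; c[4] = 3×3 = 9. Result coefficients: [2, 4, 11, 9, 9] → 2 + 4z + 11z^2 + 9z^3 + 9z^4

2 + 4z + 11z^2 + 9z^3 + 9z^4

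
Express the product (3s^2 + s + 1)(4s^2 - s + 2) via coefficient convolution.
Ascending coefficients: a = [1, 1, 3], b = [2, -1, 4]. c[0] = 1×2 = 2; c[1] = 1×-1 + 1×2 = 1; c[2] = 1×4 + 1×-1 + 3×2 = 9; c[3] = 1×4 + 3×-1 = 1; c[4] = 3×4 = 12. Result coefficients: [2, 1, 9, 1, 12] → 12s^4 + s^3 + 9s^2 + s + 2

12s^4 + s^3 + 9s^2 + s + 2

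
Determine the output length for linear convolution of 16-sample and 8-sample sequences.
Linear/full convolution length: m + n - 1 = 16 + 8 - 1 = 23

23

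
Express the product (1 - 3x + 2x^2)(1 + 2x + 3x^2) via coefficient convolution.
Ascending coefficients: a = [1, -3, 2], b = [1, 2, 3]. c[0] = 1×1 = 1; c[1] = 1×2 + -3×1 = -1; c[2] = 1×3 + -3×2 + 2×1 = -1; c[3] = -3×3 + 2×2 = -5; c[4] = 2×3 = 6. Result coefficients: [1, -1, -1, -5, 6] → 1 - x - x^2 - 5x^3 + 6x^4

1 - x - x^2 - 5x^3 + 6x^4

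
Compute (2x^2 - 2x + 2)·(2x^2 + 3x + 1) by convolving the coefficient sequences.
Ascending coefficients: a = [2, -2, 2], b = [1, 3, 2]. c[0] = 2×1 = 2; c[1] = 2×3 + -2×1 = 4; c[2] = 2×2 + -2×3 + 2×1 = 0; c[3] = -2×2 + 2×3 = 2; c[4] = 2×2 = 4. Result coefficients: [2, 4, 0, 2, 4] → 4x^4 + 2x^3 + 4x + 2

4x^4 + 2x^3 + 4x + 2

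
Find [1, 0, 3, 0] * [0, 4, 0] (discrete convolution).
y[0] = 1×0 = 0; y[1] = 1×4 + 0×0 = 4; y[2] = 1×0 + 0×4 + 3×0 = 0; y[3] = 0×0 + 3×4 + 0×0 = 12; y[4] = 3×0 + 0×4 = 0; y[5] = 0×0 = 0

[0, 4, 0, 12, 0, 0]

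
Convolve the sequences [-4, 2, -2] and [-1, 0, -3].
y[0] = -4×-1 = 4; y[1] = -4×0 + 2×-1 = -2; y[2] = -4×-3 + 2×0 + -2×-1 = 14; y[3] = 2×-3 + -2×0 = -6; y[4] = -2×-3 = 6

[4, -2, 14, -6, 6]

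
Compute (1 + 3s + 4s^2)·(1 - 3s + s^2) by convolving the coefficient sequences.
Ascending coefficients: a = [1, 3, 4], b = [1, -3, 1]. c[0] = 1×1 = 1; c[1] = 1×-3 + 3×1 = 0; c[2] = 1×1 + 3×-3 + 4×1 = -4; c[3] = 3×1 + 4×-3 = -9; c[4] = 4×1 = 4. Result coefficients: [1, 0, -4, -9, 4] → 1 - 4s^2 - 9s^3 + 4s^4

1 - 4s^2 - 9s^3 + 4s^4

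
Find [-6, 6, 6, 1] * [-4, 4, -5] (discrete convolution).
y[0] = -6×-4 = 24; y[1] = -6×4 + 6×-4 = -48; y[2] = -6×-5 + 6×4 + 6×-4 = 30; y[3] = 6×-5 + 6×4 + 1×-4 = -10; y[4] = 6×-5 + 1×4 = -26; y[5] = 1×-5 = -5

[24, -48, 30, -10, -26, -5]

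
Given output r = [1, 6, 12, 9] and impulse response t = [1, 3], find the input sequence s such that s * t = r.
Deconvolve r=[1, 6, 12, 9] by t=[1, 3]. Since t[0]=1, solve forward: s[0] = r[0] / 1 = 1; s[1] = (r[1] - 1×3) / 1 = 3; s[2] = (r[2] - 3×3) / 1 = 3. So s = [1, 3, 3]. Check by forward convolution: r[0] = 1×1 = 1; r[1] = 1×3 + 3×1 = 6; r[2] = 3×3 + 3×1 = 12; r[3] = 3×3 = 9

[1, 3, 3]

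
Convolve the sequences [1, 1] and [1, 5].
y[0] = 1×1 = 1; y[1] = 1×5 + 1×1 = 6; y[2] = 1×5 = 5

[1, 6, 5]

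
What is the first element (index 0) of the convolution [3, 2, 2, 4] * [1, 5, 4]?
Use y[k] = Σ_i a[i]·b[k-i] at k=0. y[0] = 3×1 = 3

3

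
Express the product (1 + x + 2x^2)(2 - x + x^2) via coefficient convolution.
Ascending coefficients: a = [1, 1, 2], b = [2, -1, 1]. c[0] = 1×2 = 2; c[1] = 1×-1 + 1×2 = 1; c[2] = 1×1 + 1×-1 + 2×2 = 4; c[3] = 1×1 + 2×-1 = -1; c[4] = 2×1 = 2. Result coefficients: [2, 1, 4, -1, 2] → 2 + x + 4x^2 - x^3 + 2x^4

2 + x + 4x^2 - x^3 + 2x^4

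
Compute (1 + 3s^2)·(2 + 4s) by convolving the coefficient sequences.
Ascending coefficients: a = [1, 0, 3], b = [2, 4]. c[0] = 1×2 = 2; c[1] = 1×4 + 0×2 = 4; c[2] = 0×4 + 3×2 = 6; c[3] = 3×4 = 12. Result coefficients: [2, 4, 6, 12] → 2 + 4s + 6s^2 + 12s^3

2 + 4s + 6s^2 + 12s^3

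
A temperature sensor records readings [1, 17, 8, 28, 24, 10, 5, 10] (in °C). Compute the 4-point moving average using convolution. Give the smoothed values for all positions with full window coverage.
4-point moving average kernel = [1, 1, 1, 1]. Apply in 'valid' mode (full window coverage): avg[0] = (1 + 17 + 8 + 28) / 4 = 13.5; avg[1] = (17 + 8 + 28 + 24) / 4 = 19.25; avg[2] = (8 + 28 + 24 + 10) / 4 = 17.5; avg[3] = (28 + 24 + 10 + 5) / 4 = 16.75; avg[4] = (24 + 10 + 5 + 10) / 4 = 12.25. Smoothed values: [13.5, 19.25, 17.5, 16.75, 12.25]

[13.5, 19.25, 17.5, 16.75, 12.25]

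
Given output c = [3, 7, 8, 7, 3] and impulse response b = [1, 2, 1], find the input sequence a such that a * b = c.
Deconvolve c=[3, 7, 8, 7, 3] by b=[1, 2, 1]. Since b[0]=1, solve forward: a[0] = c[0] / 1 = 3; a[1] = (c[1] - 3×2) / 1 = 1; a[2] = (c[2] - 1×2 - 3×1) / 1 = 3. So a = [3, 1, 3]. Check by forward convolution: c[0] = 3×1 = 3; c[1] = 3×2 + 1×1 = 7; c[2] = 3×1 + 1×2 + 3×1 = 8; c[3] = 1×1 + 3×2 = 7; c[4] = 3×1 = 3

[3, 1, 3]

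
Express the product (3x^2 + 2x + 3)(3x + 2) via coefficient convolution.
Ascending coefficients: a = [3, 2, 3], b = [2, 3]. c[0] = 3×2 = 6; c[1] = 3×3 + 2×2 = 13; c[2] = 2×3 + 3×2 = 12; c[3] = 3×3 = 9. Result coefficients: [6, 13, 12, 9] → 9x^3 + 12x^2 + 13x + 6

9x^3 + 12x^2 + 13x + 6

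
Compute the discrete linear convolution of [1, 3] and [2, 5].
y[0] = 1×2 = 2; y[1] = 1×5 + 3×2 = 11; y[2] = 3×5 = 15

[2, 11, 15]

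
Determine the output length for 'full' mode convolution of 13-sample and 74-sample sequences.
Linear/full convolution length: m + n - 1 = 13 + 74 - 1 = 86

86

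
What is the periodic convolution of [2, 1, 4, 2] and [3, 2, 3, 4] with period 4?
Use y[k] = Σ_j f[j]·g[(k-j) mod 4]. y[0] = 2×3 + 1×4 + 4×3 + 2×2 = 26; y[1] = 2×2 + 1×3 + 4×4 + 2×3 = 29; y[2] = 2×3 + 1×2 + 4×3 + 2×4 = 28; y[3] = 2×4 + 1×3 + 4×2 + 2×3 = 25. Result: [26, 29, 28, 25]

[26, 29, 28, 25]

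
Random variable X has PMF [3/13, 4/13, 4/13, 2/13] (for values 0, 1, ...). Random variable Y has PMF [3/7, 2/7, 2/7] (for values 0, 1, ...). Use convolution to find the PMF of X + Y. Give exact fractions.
P(X+Y=k) = Σ_i P(X=i)·P(Y=k-i) — a convolution of [3/13, 4/13, 4/13, 2/13] and [3/7, 2/7, 2/7]. P(X+Y=0) = (3/13)×(3/7) = 9/91; P(X+Y=1) = (3/13)×(2/7) + (4/13)×(3/7) = 6/91 + 12/91 = 18/91; P(X+Y=2) = (3/13)×(2/7) + (4/13)×(2/7) + (4/13)×(3/7) = 6/91 + 8/91 + 12/91 = 2/7; P(X+Y=3) = (4/13)×(2/7) + (4/13)×(2/7) + (2/13)×(3/7) = 8/91 + 8/91 + 6/91 = 22/91; P(X+Y=4) = (4/13)×(2/7) + (2/13)×(2/7) = 8/91 + 4/91 = 12/91; P(X+Y=5) = (2/13)×(2/7) = 4/91. PMF: [9/91, 18/91, 2/7, 22/91, 12/91, 4/91] (sums to 1 ✓)

[9/91, 18/91, 2/7, 22/91, 12/91, 4/91]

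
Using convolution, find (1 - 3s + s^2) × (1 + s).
Ascending coefficients: a = [1, -3, 1], b = [1, 1]. c[0] = 1×1 = 1; c[1] = 1×1 + -3×1 = -2; c[2] = -3×1 + 1×1 = -2; c[3] = 1×1 = 1. Result coefficients: [1, -2, -2, 1] → 1 - 2s - 2s^2 + s^3

1 - 2s - 2s^2 + s^3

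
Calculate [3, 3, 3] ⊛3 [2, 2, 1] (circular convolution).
Use y[k] = Σ_j f[j]·g[(k-j) mod 3]. y[0] = 3×2 + 3×1 + 3×2 = 15; y[1] = 3×2 + 3×2 + 3×1 = 15; y[2] = 3×1 + 3×2 + 3×2 = 15. Result: [15, 15, 15]

[15, 15, 15]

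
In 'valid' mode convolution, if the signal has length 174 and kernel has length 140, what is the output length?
'Valid' mode counts only positions where the kernel fully overlaps the signal: m - n + 1 = 174 - 140 + 1 = 35

35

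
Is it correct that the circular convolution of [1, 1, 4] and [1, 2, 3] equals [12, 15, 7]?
Recompute circular convolution of [1, 1, 4] and [1, 2, 3]: y[0] = 1×1 + 1×3 + 4×2 = 12; y[1] = 1×2 + 1×1 + 4×3 = 15; y[2] = 1×3 + 1×2 + 4×1 = 9 → [12, 15, 9]. Compare to given [12, 15, 7]: they differ at index 2: given 7, correct 9, so answer: No

No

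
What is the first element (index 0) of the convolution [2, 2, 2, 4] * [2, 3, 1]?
Use y[k] = Σ_i a[i]·b[k-i] at k=0. y[0] = 2×2 = 4

4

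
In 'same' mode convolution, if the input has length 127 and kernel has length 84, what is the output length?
'Same' mode returns an output with the same length as the input: 127

127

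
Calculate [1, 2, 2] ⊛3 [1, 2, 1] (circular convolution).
Use y[k] = Σ_j a[j]·b[(k-j) mod 3]. y[0] = 1×1 + 2×1 + 2×2 = 7; y[1] = 1×2 + 2×1 + 2×1 = 6; y[2] = 1×1 + 2×2 + 2×1 = 7. Result: [7, 6, 7]

[7, 6, 7]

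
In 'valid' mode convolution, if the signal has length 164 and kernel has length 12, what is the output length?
'Valid' mode counts only positions where the kernel fully overlaps the signal: m - n + 1 = 164 - 12 + 1 = 153

153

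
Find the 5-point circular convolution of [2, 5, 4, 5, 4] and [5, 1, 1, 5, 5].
Use y[k] = Σ_j x[j]·h[(k-j) mod 5]. y[0] = 2×5 + 5×5 + 4×5 + 5×1 + 4×1 = 64; y[1] = 2×1 + 5×5 + 4×5 + 5×5 + 4×1 = 76; y[2] = 2×1 + 5×1 + 4×5 + 5×5 + 4×5 = 72; y[3] = 2×5 + 5×1 + 4×1 + 5×5 + 4×5 = 64; y[4] = 2×5 + 5×5 + 4×1 + 5×1 + 4×5 = 64. Result: [64, 76, 72, 64, 64]

[64, 76, 72, 64, 64]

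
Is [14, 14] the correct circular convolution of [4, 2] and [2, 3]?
Recompute circular convolution of [4, 2] and [2, 3]: y[0] = 4×2 + 2×3 = 14; y[1] = 4×3 + 2×2 = 16 → [14, 16]. Compare to given [14, 14]: they differ at index 1: given 14, correct 16, so answer: No

No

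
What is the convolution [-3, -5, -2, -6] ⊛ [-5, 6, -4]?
y[0] = -3×-5 = 15; y[1] = -3×6 + -5×-5 = 7; y[2] = -3×-4 + -5×6 + -2×-5 = -8; y[3] = -5×-4 + -2×6 + -6×-5 = 38; y[4] = -2×-4 + -6×6 = -28; y[5] = -6×-4 = 24

[15, 7, -8, 38, -28, 24]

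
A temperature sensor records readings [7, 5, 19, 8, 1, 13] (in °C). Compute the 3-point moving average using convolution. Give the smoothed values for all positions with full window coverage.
3-point moving average kernel = [1, 1, 1]. Apply in 'valid' mode (full window coverage): avg[0] = (7 + 5 + 19) / 3 = 10.33; avg[1] = (5 + 19 + 8) / 3 = 10.67; avg[2] = (19 + 8 + 1) / 3 = 9.33; avg[3] = (8 + 1 + 13) / 3 = 7.33. Smoothed values: [10.33, 10.67, 9.33, 7.33]

[10.33, 10.67, 9.33, 7.33]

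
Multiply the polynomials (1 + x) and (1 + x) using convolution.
Ascending coefficients: a = [1, 1], b = [1, 1]. c[0] = 1×1 = 1; c[1] = 1×1 + 1×1 = 2; c[2] = 1×1 = 1. Result coefficients: [1, 2, 1] → 1 + 2x + x^2

1 + 2x + x^2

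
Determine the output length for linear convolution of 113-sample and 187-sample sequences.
Linear/full convolution length: m + n - 1 = 113 + 187 - 1 = 299

299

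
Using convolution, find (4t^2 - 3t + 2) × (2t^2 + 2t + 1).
Ascending coefficients: a = [2, -3, 4], b = [1, 2, 2]. c[0] = 2×1 = 2; c[1] = 2×2 + -3×1 = 1; c[2] = 2×2 + -3×2 + 4×1 = 2; c[3] = -3×2 + 4×2 = 2; c[4] = 4×2 = 8. Result coefficients: [2, 1, 2, 2, 8] → 8t^4 + 2t^3 + 2t^2 + t + 2

8t^4 + 2t^3 + 2t^2 + t + 2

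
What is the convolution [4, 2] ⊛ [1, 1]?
y[0] = 4×1 = 4; y[1] = 4×1 + 2×1 = 6; y[2] = 2×1 = 2

[4, 6, 2]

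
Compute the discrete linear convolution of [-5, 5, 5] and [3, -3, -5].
y[0] = -5×3 = -15; y[1] = -5×-3 + 5×3 = 30; y[2] = -5×-5 + 5×-3 + 5×3 = 25; y[3] = 5×-5 + 5×-3 = -40; y[4] = 5×-5 = -25

[-15, 30, 25, -40, -25]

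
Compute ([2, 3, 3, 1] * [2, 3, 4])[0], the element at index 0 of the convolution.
Use y[k] = Σ_i a[i]·b[k-i] at k=0. y[0] = 2×2 = 4

4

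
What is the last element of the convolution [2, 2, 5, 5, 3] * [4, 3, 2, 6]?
Use y[k] = Σ_i a[i]·b[k-i] at k=7. y[7] = 3×6 = 18

18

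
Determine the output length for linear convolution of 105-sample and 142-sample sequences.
Linear/full convolution length: m + n - 1 = 105 + 142 - 1 = 246

246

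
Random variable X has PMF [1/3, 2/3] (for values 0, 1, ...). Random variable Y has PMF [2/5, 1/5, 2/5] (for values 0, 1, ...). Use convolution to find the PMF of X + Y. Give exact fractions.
P(X+Y=k) = Σ_i P(X=i)·P(Y=k-i) — a convolution of [1/3, 2/3] and [2/5, 1/5, 2/5]. P(X+Y=0) = (1/3)×(2/5) = 2/15; P(X+Y=1) = (1/3)×(1/5) + (2/3)×(2/5) = 1/15 + 4/15 = 1/3; P(X+Y=2) = (1/3)×(2/5) + (2/3)×(1/5) = 2/15 + 2/15 = 4/15; P(X+Y=3) = (2/3)×(2/5) = 4/15. PMF: [2/15, 1/3, 4/15, 4/15] (sums to 1 ✓)

[2/15, 1/3, 4/15, 4/15]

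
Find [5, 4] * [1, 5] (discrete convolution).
y[0] = 5×1 = 5; y[1] = 5×5 + 4×1 = 29; y[2] = 4×5 = 20

[5, 29, 20]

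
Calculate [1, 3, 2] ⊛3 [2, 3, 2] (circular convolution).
Use y[k] = Σ_j f[j]·g[(k-j) mod 3]. y[0] = 1×2 + 3×2 + 2×3 = 14; y[1] = 1×3 + 3×2 + 2×2 = 13; y[2] = 1×2 + 3×3 + 2×2 = 15. Result: [14, 13, 15]

[14, 13, 15]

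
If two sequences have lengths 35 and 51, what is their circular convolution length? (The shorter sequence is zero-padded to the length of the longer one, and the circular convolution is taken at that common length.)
Circular convolution (zero-padding the shorter input) has length max(m, n) = max(35, 51) = 51

51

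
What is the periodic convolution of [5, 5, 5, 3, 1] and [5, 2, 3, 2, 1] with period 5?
Use y[k] = Σ_j x[j]·h[(k-j) mod 5]. y[0] = 5×5 + 5×1 + 5×2 + 3×3 + 1×2 = 51; y[1] = 5×2 + 5×5 + 5×1 + 3×2 + 1×3 = 49; y[2] = 5×3 + 5×2 + 5×5 + 3×1 + 1×2 = 55; y[3] = 5×2 + 5×3 + 5×2 + 3×5 + 1×1 = 51; y[4] = 5×1 + 5×2 + 5×3 + 3×2 + 1×5 = 41. Result: [51, 49, 55, 51, 41]

[51, 49, 55, 51, 41]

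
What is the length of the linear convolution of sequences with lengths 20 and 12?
Linear/full convolution length: m + n - 1 = 20 + 12 - 1 = 31

31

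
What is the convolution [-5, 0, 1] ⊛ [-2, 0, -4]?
y[0] = -5×-2 = 10; y[1] = -5×0 + 0×-2 = 0; y[2] = -5×-4 + 0×0 + 1×-2 = 18; y[3] = 0×-4 + 1×0 = 0; y[4] = 1×-4 = -4

[10, 0, 18, 0, -4]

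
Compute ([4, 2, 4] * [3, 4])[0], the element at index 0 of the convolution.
Use y[k] = Σ_i a[i]·b[k-i] at k=0. y[0] = 4×3 = 12

12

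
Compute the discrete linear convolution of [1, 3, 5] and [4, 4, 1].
y[0] = 1×4 = 4; y[1] = 1×4 + 3×4 = 16; y[2] = 1×1 + 3×4 + 5×4 = 33; y[3] = 3×1 + 5×4 = 23; y[4] = 5×1 = 5

[4, 16, 33, 23, 5]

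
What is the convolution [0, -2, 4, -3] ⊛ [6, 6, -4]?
y[0] = 0×6 = 0; y[1] = 0×6 + -2×6 = -12; y[2] = 0×-4 + -2×6 + 4×6 = 12; y[3] = -2×-4 + 4×6 + -3×6 = 14; y[4] = 4×-4 + -3×6 = -34; y[5] = -3×-4 = 12

[0, -12, 12, 14, -34, 12]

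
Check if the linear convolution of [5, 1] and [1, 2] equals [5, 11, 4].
Recompute linear convolution of [5, 1] and [1, 2]: y[0] = 5×1 = 5; y[1] = 5×2 + 1×1 = 11; y[2] = 1×2 = 2 → [5, 11, 2]. Compare to given [5, 11, 4]: they differ at index 2: given 4, correct 2, so answer: No

No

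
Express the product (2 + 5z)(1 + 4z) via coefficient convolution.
Ascending coefficients: a = [2, 5], b = [1, 4]. c[0] = 2×1 = 2; c[1] = 2×4 + 5×1 = 13; c[2] = 5×4 = 20. Result coefficients: [2, 13, 20] → 2 + 13z + 20z^2

2 + 13z + 20z^2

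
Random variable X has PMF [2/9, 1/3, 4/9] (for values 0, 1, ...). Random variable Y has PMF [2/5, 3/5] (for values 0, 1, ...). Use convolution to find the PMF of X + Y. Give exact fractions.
P(X+Y=k) = Σ_i P(X=i)·P(Y=k-i) — a convolution of [2/9, 1/3, 4/9] and [2/5, 3/5]. P(X+Y=0) = (2/9)×(2/5) = 4/45; P(X+Y=1) = (2/9)×(3/5) + (1/3)×(2/5) = 2/15 + 2/15 = 4/15; P(X+Y=2) = (1/3)×(3/5) + (4/9)×(2/5) = 1/5 + 8/45 = 17/45; P(X+Y=3) = (4/9)×(3/5) = 4/15. PMF: [4/45, 4/15, 17/45, 4/15] (sums to 1 ✓)

[4/45, 4/15, 17/45, 4/15]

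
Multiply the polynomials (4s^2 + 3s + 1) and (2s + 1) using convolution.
Ascending coefficients: a = [1, 3, 4], b = [1, 2]. c[0] = 1×1 = 1; c[1] = 1×2 + 3×1 = 5; c[2] = 3×2 + 4×1 = 10; c[3] = 4×2 = 8. Result coefficients: [1, 5, 10, 8] → 8s^3 + 10s^2 + 5s + 1

8s^3 + 10s^2 + 5s + 1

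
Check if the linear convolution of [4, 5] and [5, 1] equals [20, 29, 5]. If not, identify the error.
Recompute linear convolution of [4, 5] and [5, 1]: y[0] = 4×5 = 20; y[1] = 4×1 + 5×5 = 29; y[2] = 5×1 = 5 → [20, 29, 5]. Given [20, 29, 5] matches, so answer: Yes

Yes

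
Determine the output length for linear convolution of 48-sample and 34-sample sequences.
Linear/full convolution length: m + n - 1 = 48 + 34 - 1 = 81

81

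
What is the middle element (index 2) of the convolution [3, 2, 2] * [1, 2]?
Use y[k] = Σ_i a[i]·b[k-i] at k=2. y[2] = 2×2 + 2×1 = 6

6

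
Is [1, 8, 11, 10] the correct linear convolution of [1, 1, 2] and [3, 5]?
Recompute linear convolution of [1, 1, 2] and [3, 5]: y[0] = 1×3 = 3; y[1] = 1×5 + 1×3 = 8; y[2] = 1×5 + 2×3 = 11; y[3] = 2×5 = 10 → [3, 8, 11, 10]. Compare to given [1, 8, 11, 10]: they differ at index 0: given 1, correct 3, so answer: No

No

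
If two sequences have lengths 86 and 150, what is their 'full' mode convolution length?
Linear/full convolution length: m + n - 1 = 86 + 150 - 1 = 235

235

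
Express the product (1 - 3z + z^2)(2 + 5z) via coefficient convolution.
Ascending coefficients: a = [1, -3, 1], b = [2, 5]. c[0] = 1×2 = 2; c[1] = 1×5 + -3×2 = -1; c[2] = -3×5 + 1×2 = -13; c[3] = 1×5 = 5. Result coefficients: [2, -1, -13, 5] → 2 - z - 13z^2 + 5z^3

2 - z - 13z^2 + 5z^3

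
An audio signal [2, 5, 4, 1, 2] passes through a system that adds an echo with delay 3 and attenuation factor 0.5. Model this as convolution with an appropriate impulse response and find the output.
Direct-path + delayed-attenuated-path model → impulse response h = [1, 0, 0, 0.5] (1 at lag 0, 0.5 at lag 3). Output y[n] = x[n] + 0.5·x[n - 3] (with x[n] = 0 outside 0..4): y[0] = 2 + 0.5×0 = 2; y[1] = 5 + 0.5×0 = 5; y[2] = 4 + 0.5×0 = 4; y[3] = 1 + 0.5×2 = 2.0; y[4] = 2 + 0.5×5 = 4.5; y[5] = 0 + 0.5×4 = 2.0; y[6] = 0 + 0.5×1 = 0.5; y[7] = 0 + 0.5×2 = 1.0. So y = [2, 5, 4, 2.0, 4.5, 2.0, 0.5, 1.0]

[2, 5, 4, 2.0, 4.5, 2.0, 0.5, 1.0]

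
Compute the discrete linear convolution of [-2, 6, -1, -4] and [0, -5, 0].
y[0] = -2×0 = 0; y[1] = -2×-5 + 6×0 = 10; y[2] = -2×0 + 6×-5 + -1×0 = -30; y[3] = 6×0 + -1×-5 + -4×0 = 5; y[4] = -1×0 + -4×-5 = 20; y[5] = -4×0 = 0

[0, 10, -30, 5, 20, 0]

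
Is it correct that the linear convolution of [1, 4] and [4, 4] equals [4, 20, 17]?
Recompute linear convolution of [1, 4] and [4, 4]: y[0] = 1×4 = 4; y[1] = 1×4 + 4×4 = 20; y[2] = 4×4 = 16 → [4, 20, 16]. Compare to given [4, 20, 17]: they differ at index 2: given 17, correct 16, so answer: No

No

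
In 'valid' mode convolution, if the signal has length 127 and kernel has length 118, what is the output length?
'Valid' mode counts only positions where the kernel fully overlaps the signal: m - n + 1 = 127 - 118 + 1 = 10

10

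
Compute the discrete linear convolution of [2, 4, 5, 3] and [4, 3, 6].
y[0] = 2×4 = 8; y[1] = 2×3 + 4×4 = 22; y[2] = 2×6 + 4×3 + 5×4 = 44; y[3] = 4×6 + 5×3 + 3×4 = 51; y[4] = 5×6 + 3×3 = 39; y[5] = 3×6 = 18

[8, 22, 44, 51, 39, 18]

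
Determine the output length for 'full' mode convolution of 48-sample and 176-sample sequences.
Linear/full convolution length: m + n - 1 = 48 + 176 - 1 = 223

223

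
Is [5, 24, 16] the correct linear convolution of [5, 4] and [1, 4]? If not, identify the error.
Recompute linear convolution of [5, 4] and [1, 4]: y[0] = 5×1 = 5; y[1] = 5×4 + 4×1 = 24; y[2] = 4×4 = 16 → [5, 24, 16]. Given [5, 24, 16] matches, so answer: Yes

Yes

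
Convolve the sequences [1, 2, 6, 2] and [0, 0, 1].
y[0] = 1×0 = 0; y[1] = 1×0 + 2×0 = 0; y[2] = 1×1 + 2×0 + 6×0 = 1; y[3] = 2×1 + 6×0 + 2×0 = 2; y[4] = 6×1 + 2×0 = 6; y[5] = 2×1 = 2

[0, 0, 1, 2, 6, 2]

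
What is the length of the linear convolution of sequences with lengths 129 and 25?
Linear/full convolution length: m + n - 1 = 129 + 25 - 1 = 153

153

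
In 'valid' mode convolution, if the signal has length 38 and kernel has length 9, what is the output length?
'Valid' mode counts only positions where the kernel fully overlaps the signal: m - n + 1 = 38 - 9 + 1 = 30

30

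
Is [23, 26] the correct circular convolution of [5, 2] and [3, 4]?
Recompute circular convolution of [5, 2] and [3, 4]: y[0] = 5×3 + 2×4 = 23; y[1] = 5×4 + 2×3 = 26 → [23, 26]. Given [23, 26] matches, so answer: Yes

Yes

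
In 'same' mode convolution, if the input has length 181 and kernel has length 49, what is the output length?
'Same' mode returns an output with the same length as the input: 181

181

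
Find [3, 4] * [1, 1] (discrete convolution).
y[0] = 3×1 = 3; y[1] = 3×1 + 4×1 = 7; y[2] = 4×1 = 4

[3, 7, 4]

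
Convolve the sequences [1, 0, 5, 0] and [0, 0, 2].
y[0] = 1×0 = 0; y[1] = 1×0 + 0×0 = 0; y[2] = 1×2 + 0×0 + 5×0 = 2; y[3] = 0×2 + 5×0 + 0×0 = 0; y[4] = 5×2 + 0×0 = 10; y[5] = 0×2 = 0

[0, 0, 2, 0, 10, 0]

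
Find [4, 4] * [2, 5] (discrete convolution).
y[0] = 4×2 = 8; y[1] = 4×5 + 4×2 = 28; y[2] = 4×5 = 20

[8, 28, 20]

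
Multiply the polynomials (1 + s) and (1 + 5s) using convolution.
Ascending coefficients: a = [1, 1], b = [1, 5]. c[0] = 1×1 = 1; c[1] = 1×5 + 1×1 = 6; c[2] = 1×5 = 5. Result coefficients: [1, 6, 5] → 1 + 6s + 5s^2

1 + 6s + 5s^2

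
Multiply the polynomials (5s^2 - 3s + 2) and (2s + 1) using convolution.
Ascending coefficients: a = [2, -3, 5], b = [1, 2]. c[0] = 2×1 = 2; c[1] = 2×2 + -3×1 = 1; c[2] = -3×2 + 5×1 = -1; c[3] = 5×2 = 10. Result coefficients: [2, 1, -1, 10] → 10s^3 - s^2 + s + 2

10s^3 - s^2 + s + 2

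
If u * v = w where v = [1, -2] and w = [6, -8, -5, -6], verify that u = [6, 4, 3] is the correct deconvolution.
Forward-compute [6, 4, 3] * [1, -2]: w[0] = 6×1 = 6; w[1] = 6×-2 + 4×1 = -8; w[2] = 4×-2 + 3×1 = -5; w[3] = 3×-2 = -6 → [6, -8, -5, -6]. Matches given w = [6, -8, -5, -6], so verified.

Verified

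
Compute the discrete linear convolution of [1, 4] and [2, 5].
y[0] = 1×2 = 2; y[1] = 1×5 + 4×2 = 13; y[2] = 4×5 = 20

[2, 13, 20]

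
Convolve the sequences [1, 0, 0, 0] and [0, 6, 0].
y[0] = 1×0 = 0; y[1] = 1×6 + 0×0 = 6; y[2] = 1×0 + 0×6 + 0×0 = 0; y[3] = 0×0 + 0×6 + 0×0 = 0; y[4] = 0×0 + 0×6 = 0; y[5] = 0×0 = 0

[0, 6, 0, 0, 0, 0]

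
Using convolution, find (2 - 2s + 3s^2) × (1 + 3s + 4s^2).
Ascending coefficients: a = [2, -2, 3], b = [1, 3, 4]. c[0] = 2×1 = 2; c[1] = 2×3 + -2×1 = 4; c[2] = 2×4 + -2×3 + 3×1 = 5; c[3] = -2×4 + 3×3 = 1; c[4] = 3×4 = 12. Result coefficients: [2, 4, 5, 1, 12] → 2 + 4s + 5s^2 + s^3 + 12s^4

2 + 4s + 5s^2 + s^3 + 12s^4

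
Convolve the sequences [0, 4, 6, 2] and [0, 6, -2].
y[0] = 0×0 = 0; y[1] = 0×6 + 4×0 = 0; y[2] = 0×-2 + 4×6 + 6×0 = 24; y[3] = 4×-2 + 6×6 + 2×0 = 28; y[4] = 6×-2 + 2×6 = 0; y[5] = 2×-2 = -4

[0, 0, 24, 28, 0, -4]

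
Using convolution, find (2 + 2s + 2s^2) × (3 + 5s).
Ascending coefficients: a = [2, 2, 2], b = [3, 5]. c[0] = 2×3 = 6; c[1] = 2×5 + 2×3 = 16; c[2] = 2×5 + 2×3 = 16; c[3] = 2×5 = 10. Result coefficients: [6, 16, 16, 10] → 6 + 16s + 16s^2 + 10s^3

6 + 16s + 16s^2 + 10s^3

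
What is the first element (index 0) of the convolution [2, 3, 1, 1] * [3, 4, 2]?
Use y[k] = Σ_i a[i]·b[k-i] at k=0. y[0] = 2×3 = 6

6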